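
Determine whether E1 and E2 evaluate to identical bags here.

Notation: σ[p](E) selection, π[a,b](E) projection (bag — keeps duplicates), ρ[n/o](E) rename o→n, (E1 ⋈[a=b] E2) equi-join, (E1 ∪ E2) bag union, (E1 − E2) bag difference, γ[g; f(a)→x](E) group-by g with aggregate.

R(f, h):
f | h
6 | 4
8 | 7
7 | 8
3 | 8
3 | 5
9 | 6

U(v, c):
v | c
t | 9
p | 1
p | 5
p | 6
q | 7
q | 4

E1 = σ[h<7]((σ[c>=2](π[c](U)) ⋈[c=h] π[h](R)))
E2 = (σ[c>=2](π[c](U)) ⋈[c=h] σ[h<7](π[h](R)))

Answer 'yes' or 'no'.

E1 row counts bottom-up:
  U → 6
  π[c](U) → 6
  σ[c>=2](π[c](U)) → 5
  R → 6
  π[h](R) → 6
  (σ[c>=2](π[c](U)) ⋈[c=h] π[h](R)) → 4
  σ[h<7]((σ[c>=2](π[c](U)) ⋈[c=h] π[h](R))) → 3
E2 row counts bottom-up:
  U → 6
  π[c](U) → 6
  σ[c>=2](π[c](U)) → 5
  R → 6
  π[h](R) → 6
  σ[h<7](π[h](R)) → 3
  (σ[c>=2](π[c](U)) ⋈[c=h] σ[h<7](π[h](R))) → 3

E1 and E2 produce the same multiset:
c | h
4 | 4
5 | 5
6 | 6

yes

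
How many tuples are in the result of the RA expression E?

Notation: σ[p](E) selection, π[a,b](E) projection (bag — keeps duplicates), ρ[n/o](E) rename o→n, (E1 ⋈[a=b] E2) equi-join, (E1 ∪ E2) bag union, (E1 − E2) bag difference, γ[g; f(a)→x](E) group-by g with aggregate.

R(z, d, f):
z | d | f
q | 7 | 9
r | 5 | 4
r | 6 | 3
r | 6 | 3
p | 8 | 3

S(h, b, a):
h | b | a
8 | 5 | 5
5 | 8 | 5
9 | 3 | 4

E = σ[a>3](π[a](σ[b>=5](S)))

Subexpression sizes:
  S → 3
  σ[b>=5](S) → 2
  π[a](σ[b>=5](S)) → 2
  σ[a>3](π[a](σ[b>=5](S))) → 2

|E| = 2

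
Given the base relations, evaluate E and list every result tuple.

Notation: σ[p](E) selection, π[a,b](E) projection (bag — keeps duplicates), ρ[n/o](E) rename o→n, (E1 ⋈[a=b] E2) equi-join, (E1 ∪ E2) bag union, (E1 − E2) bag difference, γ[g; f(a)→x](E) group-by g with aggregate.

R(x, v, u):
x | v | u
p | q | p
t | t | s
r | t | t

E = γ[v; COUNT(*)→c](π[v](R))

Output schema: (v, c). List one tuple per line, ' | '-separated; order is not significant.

Row counts bottom-up:
  R → 3
  π[v](R) → 3
  γ[v; COUNT(*)→c](π[v](R)) → 2

== RESULT ==
v | c
q | 1
t | 2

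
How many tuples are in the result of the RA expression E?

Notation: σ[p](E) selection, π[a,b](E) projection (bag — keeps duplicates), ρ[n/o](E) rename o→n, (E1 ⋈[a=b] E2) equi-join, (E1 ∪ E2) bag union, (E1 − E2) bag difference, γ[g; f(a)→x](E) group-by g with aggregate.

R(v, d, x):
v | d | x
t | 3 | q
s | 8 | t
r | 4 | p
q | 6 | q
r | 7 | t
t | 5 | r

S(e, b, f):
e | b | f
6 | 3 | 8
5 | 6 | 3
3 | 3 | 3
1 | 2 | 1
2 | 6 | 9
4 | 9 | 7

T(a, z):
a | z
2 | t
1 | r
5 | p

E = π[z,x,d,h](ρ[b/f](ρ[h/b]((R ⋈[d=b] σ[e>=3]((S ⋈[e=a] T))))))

Per-node cardinality:
  R → 6
  S → 6
  T → 3
  (S ⋈[e=a] T) → 3
  σ[e>=3]((S ⋈[e=a] T)) → 1
  (R ⋈[d=b] σ[e>=3]((S ⋈[e=a] T))) → 1
  ρ[h/b]((R ⋈[d=b] σ[e>=3]((S ⋈[e=a] T)))) → 1
  ρ[b/f](ρ[h/b]((R ⋈[d=b] σ[e>=3]((S ⋈[e=a] T))))) → 1
  π[z,x,d,h](ρ[b/f](ρ[h/b]((R ⋈[d=b] σ[e>=3]((S ⋈[e=a] T)))))) → 1

|E| = 1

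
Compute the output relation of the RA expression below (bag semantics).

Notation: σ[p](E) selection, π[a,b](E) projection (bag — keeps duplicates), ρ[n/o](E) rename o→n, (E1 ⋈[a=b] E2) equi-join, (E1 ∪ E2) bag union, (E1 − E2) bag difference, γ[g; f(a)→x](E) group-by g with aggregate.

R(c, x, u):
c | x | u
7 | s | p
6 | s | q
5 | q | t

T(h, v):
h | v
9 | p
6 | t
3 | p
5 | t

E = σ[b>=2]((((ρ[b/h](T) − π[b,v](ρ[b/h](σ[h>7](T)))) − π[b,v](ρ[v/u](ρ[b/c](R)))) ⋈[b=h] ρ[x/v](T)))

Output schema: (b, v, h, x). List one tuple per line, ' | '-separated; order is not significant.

Subexpression sizes:
  T → 4
  ρ[b/h](T) → 4
  T → 4
  σ[h>7](T) → 1
  ρ[b/h](σ[h>7](T)) → 1
  π[b,v](ρ[b/h](σ[h>7](T))) → 1
  (ρ[b/h](T) − π[b,v](ρ[b/h](σ[h>7](T)))) → 3
  R → 3
  ρ[b/c](R) → 3
  ρ[v/u](ρ[b/c](R)) → 3
  π[b,v](ρ[v/u](ρ[b/c](R))) → 3
  ((ρ[b/h](T) − π[b,v](ρ[b/h](σ[h>7](T)))) − π[b,v](ρ[v/u](ρ[b/c](R)))) → 2
  T → 4
  ρ[x/v](T) → 4
  (((ρ[b/h](T) − π[b,v](ρ[b/h](σ[h>7](T)))) − π[b,v](ρ[v/u](ρ[b/c](R)))) ⋈[b=h] ρ[x/v](T)) → 2
  σ[b>=2]((((ρ[b/h](T) − π[b,v](ρ[b/h](σ[h>7](T)))) − π[b,v](ρ[v/u](ρ[b/c](R)))) ⋈[b=h] ρ[x/v](T))) → 2

== RESULT ==
b | v | h | x
3 | p | 3 | p
6 | t | 6 | t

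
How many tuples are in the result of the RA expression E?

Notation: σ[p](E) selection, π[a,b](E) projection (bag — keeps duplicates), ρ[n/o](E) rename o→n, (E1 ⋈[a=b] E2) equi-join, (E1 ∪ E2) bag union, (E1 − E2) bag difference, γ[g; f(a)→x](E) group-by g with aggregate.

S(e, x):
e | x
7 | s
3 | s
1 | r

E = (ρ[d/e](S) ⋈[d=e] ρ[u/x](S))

Stepwise |·|:
  S → 3
  ρ[d/e](S) → 3
  S → 3
  ρ[u/x](S) → 3
  (ρ[d/e](S) ⋈[d=e] ρ[u/x](S)) → 3

|E| = 3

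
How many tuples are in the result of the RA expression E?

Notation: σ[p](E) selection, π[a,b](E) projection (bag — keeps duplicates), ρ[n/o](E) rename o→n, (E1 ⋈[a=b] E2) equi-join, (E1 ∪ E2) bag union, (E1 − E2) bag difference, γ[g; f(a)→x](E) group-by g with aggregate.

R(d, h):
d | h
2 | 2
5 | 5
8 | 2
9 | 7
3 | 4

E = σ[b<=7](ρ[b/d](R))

Subexpression sizes:
  R → 5
  ρ[b/d](R) → 5
  σ[b<=7](ρ[b/d](R)) → 3

|E| = 3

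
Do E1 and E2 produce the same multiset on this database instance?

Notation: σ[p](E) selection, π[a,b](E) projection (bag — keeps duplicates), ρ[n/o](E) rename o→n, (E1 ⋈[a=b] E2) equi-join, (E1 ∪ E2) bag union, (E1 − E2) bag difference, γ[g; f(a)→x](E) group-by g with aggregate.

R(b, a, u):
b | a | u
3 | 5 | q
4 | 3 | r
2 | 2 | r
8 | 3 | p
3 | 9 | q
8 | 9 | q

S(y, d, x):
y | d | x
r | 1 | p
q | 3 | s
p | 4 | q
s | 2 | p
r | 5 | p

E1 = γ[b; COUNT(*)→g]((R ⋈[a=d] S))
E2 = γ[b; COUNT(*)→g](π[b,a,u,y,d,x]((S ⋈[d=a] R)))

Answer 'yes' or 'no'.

E1 stepwise |·|:
  R → 6
  S → 5
  (R ⋈[a=d] S) → 4
  γ[b; COUNT(*)→g]((R ⋈[a=d] S)) → 4
E2 stepwise |·|:
  S → 5
  R → 6
  (S ⋈[d=a] R) → 4
  π[b,a,u,y,d,x]((S ⋈[d=a] R)) → 4
  γ[b; COUNT(*)→g](π[b,a,u,y,d,x]((S ⋈[d=a] R))) → 4

E1 and E2 produce the same multiset:
b | g
2 | 1
3 | 1
4 | 1
8 | 1

yes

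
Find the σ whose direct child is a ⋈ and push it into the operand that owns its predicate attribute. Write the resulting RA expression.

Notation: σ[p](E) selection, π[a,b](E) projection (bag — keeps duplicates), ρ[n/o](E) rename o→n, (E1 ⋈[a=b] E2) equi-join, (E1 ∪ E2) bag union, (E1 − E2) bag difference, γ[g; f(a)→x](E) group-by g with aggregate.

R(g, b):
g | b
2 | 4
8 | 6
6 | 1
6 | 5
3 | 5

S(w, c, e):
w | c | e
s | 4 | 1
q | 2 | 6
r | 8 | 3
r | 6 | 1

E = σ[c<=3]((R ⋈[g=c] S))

σ filters on c, owned by the right side.
E' = (R ⋈[g=c] σ[c<=3](S))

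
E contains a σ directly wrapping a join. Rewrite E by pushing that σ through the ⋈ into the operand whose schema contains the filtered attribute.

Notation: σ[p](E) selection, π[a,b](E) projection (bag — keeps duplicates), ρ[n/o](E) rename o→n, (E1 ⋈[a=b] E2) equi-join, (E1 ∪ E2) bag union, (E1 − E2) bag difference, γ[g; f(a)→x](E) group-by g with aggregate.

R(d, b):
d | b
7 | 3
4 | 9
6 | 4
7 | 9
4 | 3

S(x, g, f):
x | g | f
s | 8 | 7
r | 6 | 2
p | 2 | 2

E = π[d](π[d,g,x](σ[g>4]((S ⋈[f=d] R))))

σ filters on g, owned by the left side.
E' = π[d](π[d,g,x]((σ[g>4](S) ⋈[f=d] R)))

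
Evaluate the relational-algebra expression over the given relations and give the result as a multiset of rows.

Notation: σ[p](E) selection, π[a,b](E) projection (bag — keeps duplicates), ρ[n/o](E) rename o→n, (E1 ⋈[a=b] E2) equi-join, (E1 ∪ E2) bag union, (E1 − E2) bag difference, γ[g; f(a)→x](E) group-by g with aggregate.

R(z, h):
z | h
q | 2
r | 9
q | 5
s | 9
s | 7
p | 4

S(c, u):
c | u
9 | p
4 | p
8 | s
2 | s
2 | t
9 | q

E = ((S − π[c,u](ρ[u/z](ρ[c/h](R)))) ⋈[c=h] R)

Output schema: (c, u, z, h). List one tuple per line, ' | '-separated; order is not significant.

Row counts bottom-up:
  S → 6
  R → 6
  ρ[c/h](R) → 6
  ρ[u/z](ρ[c/h](R)) → 6
  π[c,u](ρ[u/z](ρ[c/h](R))) → 6
  (S − π[c,u](ρ[u/z](ρ[c/h](R)))) → 5
  R → 6
  ((S − π[c,u](ρ[u/z](ρ[c/h](R)))) ⋈[c=h] R) → 6

== RESULT ==
c | u | z | h
2 | s | q | 2
2 | t | q | 2
9 | p | r | 9
9 | p | s | 9
9 | q | r | 9
9 | q | s | 9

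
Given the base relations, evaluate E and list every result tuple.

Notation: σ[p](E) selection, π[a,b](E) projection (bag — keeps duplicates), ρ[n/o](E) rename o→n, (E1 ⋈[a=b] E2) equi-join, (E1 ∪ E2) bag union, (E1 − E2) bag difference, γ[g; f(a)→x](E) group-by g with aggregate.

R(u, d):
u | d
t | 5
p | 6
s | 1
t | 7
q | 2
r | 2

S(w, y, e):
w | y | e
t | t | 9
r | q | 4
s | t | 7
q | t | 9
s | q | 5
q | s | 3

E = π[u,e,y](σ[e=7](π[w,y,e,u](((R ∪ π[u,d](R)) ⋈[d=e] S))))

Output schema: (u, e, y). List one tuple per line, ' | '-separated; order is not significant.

Row counts bottom-up:
  R → 6
  R → 6
  π[u,d](R) → 6
  (R ∪ π[u,d](R)) → 12
  S → 6
  ((R ∪ π[u,d](R)) ⋈[d=e] S) → 4
  π[w,y,e,u](((R ∪ π[u,d](R)) ⋈[d=e] S)) → 4
  σ[e=7](π[w,y,e,u](((R ∪ π[u,d](R)) ⋈[d=e] S))) → 2
  π[u,e,y](σ[e=7](π[w,y,e,u](((R ∪ π[u,d](R)) ⋈[d=e] S)))) → 2

== RESULT ==
u | e | y
t | 7 | t
t | 7 | t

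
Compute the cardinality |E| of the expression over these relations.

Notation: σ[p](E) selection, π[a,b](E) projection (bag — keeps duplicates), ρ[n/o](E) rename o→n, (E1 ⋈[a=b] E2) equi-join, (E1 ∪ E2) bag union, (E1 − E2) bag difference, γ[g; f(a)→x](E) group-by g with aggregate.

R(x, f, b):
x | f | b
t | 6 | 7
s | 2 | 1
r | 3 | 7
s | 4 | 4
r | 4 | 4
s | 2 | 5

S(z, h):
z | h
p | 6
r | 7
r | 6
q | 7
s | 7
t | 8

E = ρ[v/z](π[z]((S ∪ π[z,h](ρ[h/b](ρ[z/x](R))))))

Per-node cardinality:
  S → 6
  R → 6
  ρ[z/x](R) → 6
  ρ[h/b](ρ[z/x](R)) → 6
  π[z,h](ρ[h/b](ρ[z/x](R))) → 6
  (S ∪ π[z,h](ρ[h/b](ρ[z/x](R)))) → 12
  π[z]((S ∪ π[z,h](ρ[h/b](ρ[z/x](R))))) → 12
  ρ[v/z](π[z]((S ∪ π[z,h](ρ[h/b](ρ[z/x](R)))))) → 12

|E| = 12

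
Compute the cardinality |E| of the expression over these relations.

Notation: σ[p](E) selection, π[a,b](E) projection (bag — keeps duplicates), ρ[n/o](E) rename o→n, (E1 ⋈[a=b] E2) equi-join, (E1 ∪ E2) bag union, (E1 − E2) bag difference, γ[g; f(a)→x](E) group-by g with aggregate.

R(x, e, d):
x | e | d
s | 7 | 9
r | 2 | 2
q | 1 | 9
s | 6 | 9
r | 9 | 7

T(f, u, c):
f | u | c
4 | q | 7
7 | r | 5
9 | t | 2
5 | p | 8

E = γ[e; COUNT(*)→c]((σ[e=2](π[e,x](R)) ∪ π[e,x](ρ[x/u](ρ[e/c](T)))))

Subexpression sizes:
  R → 5
  π[e,x](R) → 5
  σ[e=2](π[e,x](R)) → 1
  T → 4
  ρ[e/c](T) → 4
  ρ[x/u](ρ[e/c](T)) → 4
  π[e,x](ρ[x/u](ρ[e/c](T))) → 4
  (σ[e=2](π[e,x](R)) ∪ π[e,x](ρ[x/u](ρ[e/c](T)))) → 5
  γ[e; COUNT(*)→c]((σ[e=2](π[e,x](R)) ∪ π[e,x](ρ[x/u](ρ[e/c](T))))) → 4

|E| = 4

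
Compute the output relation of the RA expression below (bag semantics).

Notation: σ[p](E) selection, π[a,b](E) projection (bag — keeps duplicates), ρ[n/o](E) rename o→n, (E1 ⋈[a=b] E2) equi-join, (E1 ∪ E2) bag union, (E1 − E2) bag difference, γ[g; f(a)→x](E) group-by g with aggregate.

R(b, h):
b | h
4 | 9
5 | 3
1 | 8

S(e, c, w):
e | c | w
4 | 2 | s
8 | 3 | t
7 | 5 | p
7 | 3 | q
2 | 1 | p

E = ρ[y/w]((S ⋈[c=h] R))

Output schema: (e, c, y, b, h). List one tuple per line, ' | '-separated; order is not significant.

Per-node cardinality:
  S → 5
  R → 3
  (S ⋈[c=h] R) → 2
  ρ[y/w]((S ⋈[c=h] R)) → 2

== RESULT ==
e | c | y | b | h
7 | 3 | q | 5 | 3
8 | 3 | t | 5 | 3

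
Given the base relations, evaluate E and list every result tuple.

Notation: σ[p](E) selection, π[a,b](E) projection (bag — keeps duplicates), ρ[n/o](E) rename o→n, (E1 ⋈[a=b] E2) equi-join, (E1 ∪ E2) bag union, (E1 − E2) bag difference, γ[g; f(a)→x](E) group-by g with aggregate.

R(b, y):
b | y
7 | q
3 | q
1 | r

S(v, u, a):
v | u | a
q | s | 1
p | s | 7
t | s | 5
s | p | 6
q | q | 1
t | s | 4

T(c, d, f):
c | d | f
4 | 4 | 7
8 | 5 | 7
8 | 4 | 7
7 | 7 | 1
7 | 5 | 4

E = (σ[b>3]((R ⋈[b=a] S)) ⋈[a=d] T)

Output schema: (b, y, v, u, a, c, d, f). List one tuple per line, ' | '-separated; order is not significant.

Subexpression sizes:
  R → 3
  S → 6
  (R ⋈[b=a] S) → 3
  σ[b>3]((R ⋈[b=a] S)) → 1
  T → 5
  (σ[b>3]((R ⋈[b=a] S)) ⋈[a=d] T) → 1

== RESULT ==
b | y | v | u | a | c | d | f
7 | q | p | s | 7 | 7 | 7 | 1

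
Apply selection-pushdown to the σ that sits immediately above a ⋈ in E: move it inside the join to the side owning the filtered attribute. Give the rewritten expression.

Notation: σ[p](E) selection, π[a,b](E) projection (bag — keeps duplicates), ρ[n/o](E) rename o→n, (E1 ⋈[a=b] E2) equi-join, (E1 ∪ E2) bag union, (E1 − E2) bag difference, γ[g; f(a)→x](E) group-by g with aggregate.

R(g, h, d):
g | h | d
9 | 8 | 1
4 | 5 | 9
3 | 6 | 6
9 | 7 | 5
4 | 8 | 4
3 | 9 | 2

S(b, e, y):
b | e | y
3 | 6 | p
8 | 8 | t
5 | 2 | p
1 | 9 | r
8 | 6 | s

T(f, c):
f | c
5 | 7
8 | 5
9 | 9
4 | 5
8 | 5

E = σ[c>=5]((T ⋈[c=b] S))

σ filters on c, owned by the left side.
E' = (σ[c>=5](T) ⋈[c=b] S)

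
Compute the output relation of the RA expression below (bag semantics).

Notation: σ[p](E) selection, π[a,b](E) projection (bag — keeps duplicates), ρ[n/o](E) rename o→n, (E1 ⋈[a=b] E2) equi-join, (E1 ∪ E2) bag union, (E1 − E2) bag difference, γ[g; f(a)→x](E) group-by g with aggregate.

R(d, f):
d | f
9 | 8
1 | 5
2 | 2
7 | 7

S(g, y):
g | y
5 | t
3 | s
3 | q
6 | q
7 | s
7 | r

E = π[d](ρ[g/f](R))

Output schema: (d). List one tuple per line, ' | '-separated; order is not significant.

Per-node cardinality:
  R → 4
  ρ[g/f](R) → 4
  π[d](ρ[g/f](R)) → 4

== RESULT ==
d
1
2
7
9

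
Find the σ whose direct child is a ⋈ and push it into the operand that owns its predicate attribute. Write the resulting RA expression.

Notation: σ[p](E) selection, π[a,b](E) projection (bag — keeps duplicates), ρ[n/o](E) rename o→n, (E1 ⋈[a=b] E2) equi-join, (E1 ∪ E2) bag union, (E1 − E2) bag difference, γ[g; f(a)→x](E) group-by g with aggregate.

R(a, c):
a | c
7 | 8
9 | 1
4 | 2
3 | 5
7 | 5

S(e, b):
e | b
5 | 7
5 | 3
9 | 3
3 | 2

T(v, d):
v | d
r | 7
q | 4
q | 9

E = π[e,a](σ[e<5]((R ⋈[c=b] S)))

σ filters on e, owned by the right side.
E' = π[e,a]((R ⋈[c=b] σ[e<5](S)))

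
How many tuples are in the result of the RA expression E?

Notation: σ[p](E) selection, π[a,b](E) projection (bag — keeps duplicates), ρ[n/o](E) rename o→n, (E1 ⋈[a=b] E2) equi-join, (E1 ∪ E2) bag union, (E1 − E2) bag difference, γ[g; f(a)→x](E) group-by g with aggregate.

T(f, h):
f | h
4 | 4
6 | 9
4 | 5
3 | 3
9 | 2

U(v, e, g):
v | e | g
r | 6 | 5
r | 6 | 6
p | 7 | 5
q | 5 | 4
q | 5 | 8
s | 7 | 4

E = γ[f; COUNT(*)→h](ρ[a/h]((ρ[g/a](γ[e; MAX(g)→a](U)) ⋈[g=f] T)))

Row counts bottom-up:
  U → 6
  γ[e; MAX(g)→a](U) → 3
  ρ[g/a](γ[e; MAX(g)→a](U)) → 3
  T → 5
  (ρ[g/a](γ[e; MAX(g)→a](U)) ⋈[g=f] T) → 1
  ρ[a/h]((ρ[g/a](γ[e; MAX(g)→a](U)) ⋈[g=f] T)) → 1
  γ[f; COUNT(*)→h](ρ[a/h]((ρ[g/a](γ[e; MAX(g)→a](U)) ⋈[g=f] T))) → 1

|E| = 1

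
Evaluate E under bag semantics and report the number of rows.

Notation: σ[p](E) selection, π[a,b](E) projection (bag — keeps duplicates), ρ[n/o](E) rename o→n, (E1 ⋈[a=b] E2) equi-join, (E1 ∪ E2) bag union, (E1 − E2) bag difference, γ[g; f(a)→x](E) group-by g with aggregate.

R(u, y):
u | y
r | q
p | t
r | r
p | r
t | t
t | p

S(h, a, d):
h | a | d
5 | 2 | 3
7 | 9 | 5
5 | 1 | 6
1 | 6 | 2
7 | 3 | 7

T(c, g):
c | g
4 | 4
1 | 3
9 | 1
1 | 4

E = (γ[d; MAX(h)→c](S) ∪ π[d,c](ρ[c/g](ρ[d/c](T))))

Row counts bottom-up:
  S → 5
  γ[d; MAX(h)→c](S) → 5
  T → 4
  ρ[d/c](T) → 4
  ρ[c/g](ρ[d/c](T)) → 4
  π[d,c](ρ[c/g](ρ[d/c](T))) → 4
  (γ[d; MAX(h)→c](S) ∪ π[d,c](ρ[c/g](ρ[d/c](T)))) → 9

|E| = 9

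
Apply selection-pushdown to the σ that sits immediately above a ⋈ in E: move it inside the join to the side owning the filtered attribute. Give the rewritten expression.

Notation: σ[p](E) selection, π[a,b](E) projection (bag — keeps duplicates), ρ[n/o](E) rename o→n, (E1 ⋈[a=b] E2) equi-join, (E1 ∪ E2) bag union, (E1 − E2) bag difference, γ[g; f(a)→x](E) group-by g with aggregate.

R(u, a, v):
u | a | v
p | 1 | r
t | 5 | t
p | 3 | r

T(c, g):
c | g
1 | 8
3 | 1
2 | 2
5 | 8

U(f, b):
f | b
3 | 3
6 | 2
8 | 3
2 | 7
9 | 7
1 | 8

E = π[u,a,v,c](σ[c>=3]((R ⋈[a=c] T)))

σ filters on c, owned by the right side.
E' = π[u,a,v,c]((R ⋈[a=c] σ[c>=3](T)))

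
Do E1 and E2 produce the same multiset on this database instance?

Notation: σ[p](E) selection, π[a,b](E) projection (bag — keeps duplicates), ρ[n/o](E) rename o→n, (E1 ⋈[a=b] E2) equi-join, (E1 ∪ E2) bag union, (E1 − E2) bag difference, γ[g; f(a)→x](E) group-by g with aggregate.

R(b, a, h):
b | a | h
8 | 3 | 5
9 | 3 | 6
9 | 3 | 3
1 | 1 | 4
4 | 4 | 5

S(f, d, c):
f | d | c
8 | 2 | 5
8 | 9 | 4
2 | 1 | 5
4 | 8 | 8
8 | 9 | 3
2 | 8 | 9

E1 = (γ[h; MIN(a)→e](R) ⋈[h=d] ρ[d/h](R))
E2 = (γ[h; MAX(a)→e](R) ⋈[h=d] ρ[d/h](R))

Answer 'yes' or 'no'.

E1 per-node cardinality:
  R → 5
  γ[h; MIN(a)→e](R) → 4
  R → 5
  ρ[d/h](R) → 5
  (γ[h; MIN(a)→e](R) ⋈[h=d] ρ[d/h](R)) → 5
E2 per-node cardinality:
  R → 5
  γ[h; MAX(a)→e](R) → 4
  R → 5
  ρ[d/h](R) → 5
  (γ[h; MAX(a)→e](R) ⋈[h=d] ρ[d/h](R)) → 5

E1 result:
h | e | b | a | d
3 | 3 | 9 | 3 | 3
4 | 1 | 1 | 1 | 4
5 | 3 | 4 | 4 | 5
5 | 3 | 8 | 3 | 5
6 | 3 | 9 | 3 | 6
E2 result:
h | e | b | a | d
3 | 3 | 9 | 3 | 3
4 | 1 | 1 | 1 | 4
5 | 4 | 4 | 4 | 5
5 | 4 | 8 | 3 | 5
6 | 3 | 9 | 3 | 6
Witness: (5, 3, 4, 4, 5) appears 1× in E1 but 0× in E2.

no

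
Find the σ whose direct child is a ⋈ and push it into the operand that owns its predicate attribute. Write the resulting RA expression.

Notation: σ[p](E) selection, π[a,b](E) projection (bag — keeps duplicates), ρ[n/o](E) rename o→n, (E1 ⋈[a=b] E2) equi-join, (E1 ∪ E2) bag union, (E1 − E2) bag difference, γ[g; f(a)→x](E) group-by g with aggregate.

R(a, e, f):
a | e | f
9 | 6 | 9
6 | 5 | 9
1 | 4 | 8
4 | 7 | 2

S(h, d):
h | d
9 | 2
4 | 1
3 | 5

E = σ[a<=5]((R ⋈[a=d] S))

σ filters on a, owned by the left side.
E' = (σ[a<=5](R) ⋈[a=d] S)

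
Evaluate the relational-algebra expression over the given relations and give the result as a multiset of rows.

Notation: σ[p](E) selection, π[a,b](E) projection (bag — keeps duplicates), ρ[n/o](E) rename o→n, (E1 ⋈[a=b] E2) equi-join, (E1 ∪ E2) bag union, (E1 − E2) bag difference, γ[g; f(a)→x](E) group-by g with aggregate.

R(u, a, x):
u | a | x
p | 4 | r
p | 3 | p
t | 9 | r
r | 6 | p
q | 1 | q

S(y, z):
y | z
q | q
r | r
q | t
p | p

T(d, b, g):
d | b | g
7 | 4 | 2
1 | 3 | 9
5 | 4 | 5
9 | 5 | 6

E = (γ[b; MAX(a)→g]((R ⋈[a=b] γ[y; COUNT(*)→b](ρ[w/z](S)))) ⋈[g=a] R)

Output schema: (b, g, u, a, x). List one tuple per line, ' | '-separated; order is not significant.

Subexpression sizes:
  R → 5
  S → 4
  ρ[w/z](S) → 4
  γ[y; COUNT(*)→b](ρ[w/z](S)) → 3
  (R ⋈[a=b] γ[y; COUNT(*)→b](ρ[w/z](S))) → 2
  γ[b; MAX(a)→g]((R ⋈[a=b] γ[y; COUNT(*)→b](ρ[w/z](S)))) → 1
  R → 5
  (γ[b; MAX(a)→g]((R ⋈[a=b] γ[y; COUNT(*)→b](ρ[w/z](S)))) ⋈[g=a] R) → 1

== RESULT ==
b | g | u | a | x
1 | 1 | q | 1 | q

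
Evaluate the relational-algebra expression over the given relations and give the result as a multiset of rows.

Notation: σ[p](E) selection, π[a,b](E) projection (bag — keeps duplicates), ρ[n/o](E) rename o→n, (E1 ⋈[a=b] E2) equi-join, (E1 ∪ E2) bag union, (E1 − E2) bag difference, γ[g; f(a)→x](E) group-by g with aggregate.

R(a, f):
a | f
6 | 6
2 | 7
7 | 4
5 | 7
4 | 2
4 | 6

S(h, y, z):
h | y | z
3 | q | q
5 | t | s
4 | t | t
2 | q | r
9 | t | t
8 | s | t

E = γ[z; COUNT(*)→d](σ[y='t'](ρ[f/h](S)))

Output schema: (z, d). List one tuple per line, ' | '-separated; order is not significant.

Per-node cardinality:
  S → 6
  ρ[f/h](S) → 6
  σ[y='t'](ρ[f/h](S)) → 3
  γ[z; COUNT(*)→d](σ[y='t'](ρ[f/h](S))) → 2

== RESULT ==
z | d
s | 1
t | 2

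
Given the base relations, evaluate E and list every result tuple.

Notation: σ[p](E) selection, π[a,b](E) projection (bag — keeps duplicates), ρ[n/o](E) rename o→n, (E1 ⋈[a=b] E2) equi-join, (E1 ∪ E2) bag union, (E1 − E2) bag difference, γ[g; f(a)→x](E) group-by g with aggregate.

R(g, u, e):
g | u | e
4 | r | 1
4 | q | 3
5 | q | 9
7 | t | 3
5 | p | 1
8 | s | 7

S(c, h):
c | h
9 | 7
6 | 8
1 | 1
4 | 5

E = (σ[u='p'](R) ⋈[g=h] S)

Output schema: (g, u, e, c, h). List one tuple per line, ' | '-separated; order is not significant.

Per-node cardinality:
  R → 6
  σ[u='p'](R) → 1
  S → 4
  (σ[u='p'](R) ⋈[g=h] S) → 1

== RESULT ==
g | u | e | c | h
5 | p | 1 | 4 | 5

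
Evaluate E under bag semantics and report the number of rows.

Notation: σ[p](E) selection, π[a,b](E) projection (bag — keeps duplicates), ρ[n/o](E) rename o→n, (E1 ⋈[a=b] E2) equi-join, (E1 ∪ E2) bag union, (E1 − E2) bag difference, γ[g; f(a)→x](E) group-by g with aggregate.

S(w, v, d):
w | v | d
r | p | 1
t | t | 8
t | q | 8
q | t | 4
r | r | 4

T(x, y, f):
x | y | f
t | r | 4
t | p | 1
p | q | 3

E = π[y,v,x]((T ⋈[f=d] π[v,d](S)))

Row counts bottom-up:
  T → 3
  S → 5
  π[v,d](S) → 5
  (T ⋈[f=d] π[v,d](S)) → 3
  π[y,v,x]((T ⋈[f=d] π[v,d](S))) → 3

|E| = 3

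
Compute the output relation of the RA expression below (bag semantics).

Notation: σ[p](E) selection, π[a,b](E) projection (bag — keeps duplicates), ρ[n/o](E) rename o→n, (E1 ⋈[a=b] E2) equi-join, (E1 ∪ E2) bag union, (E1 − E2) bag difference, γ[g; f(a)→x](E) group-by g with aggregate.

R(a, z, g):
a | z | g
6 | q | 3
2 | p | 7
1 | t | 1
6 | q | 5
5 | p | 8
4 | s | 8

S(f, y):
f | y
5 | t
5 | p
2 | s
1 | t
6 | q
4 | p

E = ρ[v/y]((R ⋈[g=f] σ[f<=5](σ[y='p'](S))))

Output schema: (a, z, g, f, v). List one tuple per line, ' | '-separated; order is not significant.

Stepwise |·|:
  R → 6
  S → 6
  σ[y='p'](S) → 2
  σ[f<=5](σ[y='p'](S)) → 2
  (R ⋈[g=f] σ[f<=5](σ[y='p'](S))) → 1
  ρ[v/y]((R ⋈[g=f] σ[f<=5](σ[y='p'](S)))) → 1

== RESULT ==
a | z | g | f | v
6 | q | 5 | 5 | p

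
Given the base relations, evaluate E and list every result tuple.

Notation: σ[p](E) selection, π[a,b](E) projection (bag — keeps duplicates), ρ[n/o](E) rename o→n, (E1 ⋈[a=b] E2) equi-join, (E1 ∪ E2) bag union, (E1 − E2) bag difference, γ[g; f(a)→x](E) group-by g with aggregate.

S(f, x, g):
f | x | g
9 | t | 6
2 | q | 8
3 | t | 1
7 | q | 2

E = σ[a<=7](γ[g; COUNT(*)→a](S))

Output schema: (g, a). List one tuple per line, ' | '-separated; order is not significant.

Stepwise |·|:
  S → 4
  γ[g; COUNT(*)→a](S) → 4
  σ[a<=7](γ[g; COUNT(*)→a](S)) → 4

== RESULT ==
g | a
1 | 1
2 | 1
6 | 1
8 | 1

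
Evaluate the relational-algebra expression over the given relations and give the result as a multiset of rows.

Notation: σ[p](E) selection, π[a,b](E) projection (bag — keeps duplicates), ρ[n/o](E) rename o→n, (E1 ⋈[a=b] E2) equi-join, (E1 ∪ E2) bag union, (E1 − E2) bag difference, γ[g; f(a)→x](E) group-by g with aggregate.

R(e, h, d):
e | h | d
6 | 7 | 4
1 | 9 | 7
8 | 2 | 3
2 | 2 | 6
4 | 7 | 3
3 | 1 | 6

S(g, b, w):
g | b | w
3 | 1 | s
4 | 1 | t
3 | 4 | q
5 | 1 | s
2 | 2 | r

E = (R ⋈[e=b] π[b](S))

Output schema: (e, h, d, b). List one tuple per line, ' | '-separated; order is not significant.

Subexpression sizes:
  R → 6
  S → 5
  π[b](S) → 5
  (R ⋈[e=b] π[b](S)) → 5

== RESULT ==
e | h | d | b
1 | 9 | 7 | 1
1 | 9 | 7 | 1
1 | 9 | 7 | 1
2 | 2 | 6 | 2
4 | 7 | 3 | 4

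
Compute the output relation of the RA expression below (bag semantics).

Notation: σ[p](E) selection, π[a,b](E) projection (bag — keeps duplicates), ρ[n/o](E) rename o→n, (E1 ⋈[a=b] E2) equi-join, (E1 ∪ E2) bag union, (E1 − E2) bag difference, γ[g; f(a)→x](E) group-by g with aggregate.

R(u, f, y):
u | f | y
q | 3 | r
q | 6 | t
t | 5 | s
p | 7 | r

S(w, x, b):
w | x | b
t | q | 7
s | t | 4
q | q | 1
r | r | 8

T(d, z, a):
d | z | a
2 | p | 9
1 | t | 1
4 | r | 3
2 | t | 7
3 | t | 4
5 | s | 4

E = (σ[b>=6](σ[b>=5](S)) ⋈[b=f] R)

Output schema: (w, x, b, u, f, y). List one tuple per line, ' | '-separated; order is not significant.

Per-node cardinality:
  S → 4
  σ[b>=5](S) → 2
  σ[b>=6](σ[b>=5](S)) → 2
  R → 4
  (σ[b>=6](σ[b>=5](S)) ⋈[b=f] R) → 1

== RESULT ==
w | x | b | u | f | y
t | q | 7 | p | 7 | r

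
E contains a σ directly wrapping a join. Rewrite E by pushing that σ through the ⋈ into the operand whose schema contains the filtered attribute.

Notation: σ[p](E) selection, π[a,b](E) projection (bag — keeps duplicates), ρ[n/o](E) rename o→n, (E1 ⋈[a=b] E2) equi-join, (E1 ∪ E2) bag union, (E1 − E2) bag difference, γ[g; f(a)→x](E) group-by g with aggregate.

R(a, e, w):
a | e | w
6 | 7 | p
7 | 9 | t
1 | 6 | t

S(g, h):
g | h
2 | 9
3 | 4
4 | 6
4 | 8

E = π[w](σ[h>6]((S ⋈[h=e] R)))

σ filters on h, owned by the left side.
E' = π[w]((σ[h>6](S) ⋈[h=e] R))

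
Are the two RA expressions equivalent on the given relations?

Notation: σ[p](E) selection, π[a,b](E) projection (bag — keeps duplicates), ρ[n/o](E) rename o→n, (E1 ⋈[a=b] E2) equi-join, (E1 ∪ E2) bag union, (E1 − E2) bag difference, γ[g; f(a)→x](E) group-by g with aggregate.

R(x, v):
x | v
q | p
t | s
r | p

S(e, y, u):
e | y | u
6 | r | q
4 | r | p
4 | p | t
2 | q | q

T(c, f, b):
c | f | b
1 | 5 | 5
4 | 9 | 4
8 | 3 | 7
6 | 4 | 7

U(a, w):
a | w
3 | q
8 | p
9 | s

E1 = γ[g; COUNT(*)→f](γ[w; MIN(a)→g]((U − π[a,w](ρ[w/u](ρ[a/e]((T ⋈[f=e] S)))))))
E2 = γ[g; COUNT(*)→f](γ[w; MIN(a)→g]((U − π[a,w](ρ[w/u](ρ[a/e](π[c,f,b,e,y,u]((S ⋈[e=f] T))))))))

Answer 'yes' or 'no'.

E1 subexpression sizes:
  U → 3
  T → 4
  S → 4
  (T ⋈[f=e] S) → 2
  ρ[a/e]((T ⋈[f=e] S)) → 2
  ρ[w/u](ρ[a/e]((T ⋈[f=e] S))) → 2
  π[a,w](ρ[w/u](ρ[a/e]((T ⋈[f=e] S)))) → 2
  (U − π[a,w](ρ[w/u](ρ[a/e]((T ⋈[f=e] S))))) → 3
  γ[w; MIN(a)→g]((U − π[a,w](ρ[w/u](ρ[a/e]((T ⋈[f=e] S)))))) → 3
  γ[g; COUNT(*)→f](γ[w; MIN(a)→g]((U − π[a,w](ρ[w/u](ρ[a/e]((T ⋈[f=e] S))))))) → 3
E2 subexpression sizes:
  U → 3
  S → 4
  T → 4
  (S ⋈[e=f] T) → 2
  π[c,f,b,e,y,u]((S ⋈[e=f] T)) → 2
  ρ[a/e](π[c,f,b,e,y,u]((S ⋈[e=f] T))) → 2
  ρ[w/u](ρ[a/e](π[c,f,b,e,y,u]((S ⋈[e=f] T)))) → 2
  π[a,w](ρ[w/u](ρ[a/e](π[c,f,b,e,y,u]((S ⋈[e=f] T))))) → 2
  (U − π[a,w](ρ[w/u](ρ[a/e](π[c,f,b,e,y,u]((S ⋈[e=f] T)))))) → 3
  γ[w; MIN(a)→g]((U − π[a,w](ρ[w/u](ρ[a/e](π[c,f,b,e,y,u]((S ⋈[e=f] T))))))) → 3
  γ[g; COUNT(*)→f](γ[w; MIN(a)→g]((U − π[a,w](ρ[w/u](ρ[a/e](π[c,f,b,e,y,u]((S ⋈[e=f] T)))))))) → 3

E1 and E2 produce the same multiset:
g | f
3 | 1
8 | 1
9 | 1

yes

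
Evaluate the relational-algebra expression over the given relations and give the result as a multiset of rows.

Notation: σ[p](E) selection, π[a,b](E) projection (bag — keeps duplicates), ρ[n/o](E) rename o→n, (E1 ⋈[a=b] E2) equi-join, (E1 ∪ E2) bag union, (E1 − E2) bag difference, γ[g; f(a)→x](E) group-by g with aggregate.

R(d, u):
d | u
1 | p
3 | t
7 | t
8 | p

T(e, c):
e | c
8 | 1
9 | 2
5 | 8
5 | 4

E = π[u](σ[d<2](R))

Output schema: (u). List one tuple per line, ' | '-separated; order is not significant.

Stepwise |·|:
  R → 4
  σ[d<2](R) → 1
  π[u](σ[d<2](R)) → 1

== RESULT ==
u
p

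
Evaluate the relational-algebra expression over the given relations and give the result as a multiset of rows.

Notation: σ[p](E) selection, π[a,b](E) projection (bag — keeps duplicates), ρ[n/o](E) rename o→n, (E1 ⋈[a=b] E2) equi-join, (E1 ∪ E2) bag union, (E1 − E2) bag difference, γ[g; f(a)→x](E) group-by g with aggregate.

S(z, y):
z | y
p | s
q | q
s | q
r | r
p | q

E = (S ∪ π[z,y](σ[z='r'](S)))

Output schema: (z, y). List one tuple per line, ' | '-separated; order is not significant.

Stepwise |·|:
  S → 5
  S → 5
  σ[z='r'](S) → 1
  π[z,y](σ[z='r'](S)) → 1
  (S ∪ π[z,y](σ[z='r'](S))) → 6

== RESULT ==
z | y
p | q
p | s
q | q
r | r
r | r
s | q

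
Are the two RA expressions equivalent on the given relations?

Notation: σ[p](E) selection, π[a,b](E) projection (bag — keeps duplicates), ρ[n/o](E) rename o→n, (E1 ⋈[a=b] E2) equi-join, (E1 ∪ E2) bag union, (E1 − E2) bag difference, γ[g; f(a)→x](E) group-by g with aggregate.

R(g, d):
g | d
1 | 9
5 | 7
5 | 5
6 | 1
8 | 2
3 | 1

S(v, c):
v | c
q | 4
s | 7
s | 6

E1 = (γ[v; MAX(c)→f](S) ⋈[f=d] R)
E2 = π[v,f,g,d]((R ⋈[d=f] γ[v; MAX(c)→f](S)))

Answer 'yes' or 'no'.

E1 per-node cardinality:
  S → 3
  γ[v; MAX(c)→f](S) → 2
  R → 6
  (γ[v; MAX(c)→f](S) ⋈[f=d] R) → 1
E2 per-node cardinality:
  R → 6
  S → 3
  γ[v; MAX(c)→f](S) → 2
  (R ⋈[d=f] γ[v; MAX(c)→f](S)) → 1
  π[v,f,g,d]((R ⋈[d=f] γ[v; MAX(c)→f](S))) → 1

E1 and E2 produce the same multiset:
v | f | g | d
s | 7 | 5 | 7

yes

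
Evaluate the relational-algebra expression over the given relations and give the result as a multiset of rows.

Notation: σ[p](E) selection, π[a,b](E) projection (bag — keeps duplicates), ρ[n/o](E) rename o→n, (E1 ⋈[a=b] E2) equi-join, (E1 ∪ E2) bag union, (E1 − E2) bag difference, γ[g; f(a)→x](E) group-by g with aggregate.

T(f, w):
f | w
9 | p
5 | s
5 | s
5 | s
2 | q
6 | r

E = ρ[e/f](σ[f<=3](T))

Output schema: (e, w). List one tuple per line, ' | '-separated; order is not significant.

Row counts bottom-up:
  T → 6
  σ[f<=3](T) → 1
  ρ[e/f](σ[f<=3](T)) → 1

== RESULT ==
e | w
2 | q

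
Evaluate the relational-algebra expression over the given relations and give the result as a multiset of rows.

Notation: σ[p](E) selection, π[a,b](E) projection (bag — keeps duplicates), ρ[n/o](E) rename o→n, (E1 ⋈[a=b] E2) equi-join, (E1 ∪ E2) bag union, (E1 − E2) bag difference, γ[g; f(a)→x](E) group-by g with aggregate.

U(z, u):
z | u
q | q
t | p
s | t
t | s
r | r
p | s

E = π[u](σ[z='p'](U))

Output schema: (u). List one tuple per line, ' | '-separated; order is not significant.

Subexpression sizes:
  U → 6
  σ[z='p'](U) → 1
  π[u](σ[z='p'](U)) → 1

== RESULT ==
u
s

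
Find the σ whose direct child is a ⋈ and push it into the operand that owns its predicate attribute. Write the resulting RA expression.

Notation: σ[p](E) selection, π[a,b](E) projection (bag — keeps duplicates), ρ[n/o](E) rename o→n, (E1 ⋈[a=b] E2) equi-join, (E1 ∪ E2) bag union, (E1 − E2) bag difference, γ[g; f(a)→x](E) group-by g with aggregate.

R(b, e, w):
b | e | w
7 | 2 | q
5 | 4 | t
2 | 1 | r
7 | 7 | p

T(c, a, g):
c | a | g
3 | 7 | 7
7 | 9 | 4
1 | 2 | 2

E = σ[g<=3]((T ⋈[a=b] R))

σ filters on g, owned by the left side.
E' = (σ[g<=3](T) ⋈[a=b] R)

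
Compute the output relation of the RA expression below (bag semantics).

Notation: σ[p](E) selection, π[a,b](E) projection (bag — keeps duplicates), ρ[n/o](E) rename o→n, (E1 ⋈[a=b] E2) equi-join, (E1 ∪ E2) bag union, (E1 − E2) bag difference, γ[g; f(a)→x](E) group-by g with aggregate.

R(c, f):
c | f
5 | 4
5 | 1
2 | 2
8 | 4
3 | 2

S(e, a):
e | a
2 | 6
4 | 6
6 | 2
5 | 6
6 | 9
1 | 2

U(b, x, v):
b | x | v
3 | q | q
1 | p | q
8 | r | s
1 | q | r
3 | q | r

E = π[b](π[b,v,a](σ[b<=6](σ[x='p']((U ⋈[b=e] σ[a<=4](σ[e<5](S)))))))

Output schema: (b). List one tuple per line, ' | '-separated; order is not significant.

Row counts bottom-up:
  U → 5
  S → 6
  σ[e<5](S) → 3
  σ[a<=4](σ[e<5](S)) → 1
  (U ⋈[b=e] σ[a<=4](σ[e<5](S))) → 2
  σ[x='p']((U ⋈[b=e] σ[a<=4](σ[e<5](S)))) → 1
  σ[b<=6](σ[x='p']((U ⋈[b=e] σ[a<=4](σ[e<5](S))))) → 1
  π[b,v,a](σ[b<=6](σ[x='p']((U ⋈[b=e] σ[a<=4](σ[e<5](S)))))) → 1
  π[b](π[b,v,a](σ[b<=6](σ[x='p']((U ⋈[b=e] σ[a<=4](σ[e<5](S))))))) → 1

== RESULT ==
b
1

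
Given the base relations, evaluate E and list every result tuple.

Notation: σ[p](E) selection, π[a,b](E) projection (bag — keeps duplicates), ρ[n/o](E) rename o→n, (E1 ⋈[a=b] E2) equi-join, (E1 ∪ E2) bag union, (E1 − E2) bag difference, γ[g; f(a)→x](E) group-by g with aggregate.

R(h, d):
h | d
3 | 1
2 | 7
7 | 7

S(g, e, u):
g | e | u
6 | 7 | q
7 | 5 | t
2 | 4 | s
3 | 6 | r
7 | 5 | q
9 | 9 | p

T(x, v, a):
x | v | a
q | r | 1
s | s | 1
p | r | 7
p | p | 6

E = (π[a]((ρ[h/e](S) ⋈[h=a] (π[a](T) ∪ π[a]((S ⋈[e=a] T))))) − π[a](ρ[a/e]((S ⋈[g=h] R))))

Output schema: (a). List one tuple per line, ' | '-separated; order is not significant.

Stepwise |·|:
  S → 6
  ρ[h/e](S) → 6
  T → 4
  π[a](T) → 4
  S → 6
  T → 4
  (S ⋈[e=a] T) → 2
  π[a]((S ⋈[e=a] T)) → 2
  (π[a](T) ∪ π[a]((S ⋈[e=a] T))) → 6
  (ρ[h/e](S) ⋈[h=a] (π[a](T) ∪ π[a]((S ⋈[e=a] T)))) → 4
  π[a]((ρ[h/e](S) ⋈[h=a] (π[a](T) ∪ π[a]((S ⋈[e=a] T))))) → 4
  S → 6
  R → 3
  (S ⋈[g=h] R) → 4
  ρ[a/e]((S ⋈[g=h] R)) → 4
  π[a](ρ[a/e]((S ⋈[g=h] R))) → 4
  (π[a]((ρ[h/e](S) ⋈[h=a] (π[a](T) ∪ π[a]((S ⋈[e=a] T))))) − π[a](ρ[a/e]((S ⋈[g=h] R)))) → 3

== RESULT ==
a
6
7
7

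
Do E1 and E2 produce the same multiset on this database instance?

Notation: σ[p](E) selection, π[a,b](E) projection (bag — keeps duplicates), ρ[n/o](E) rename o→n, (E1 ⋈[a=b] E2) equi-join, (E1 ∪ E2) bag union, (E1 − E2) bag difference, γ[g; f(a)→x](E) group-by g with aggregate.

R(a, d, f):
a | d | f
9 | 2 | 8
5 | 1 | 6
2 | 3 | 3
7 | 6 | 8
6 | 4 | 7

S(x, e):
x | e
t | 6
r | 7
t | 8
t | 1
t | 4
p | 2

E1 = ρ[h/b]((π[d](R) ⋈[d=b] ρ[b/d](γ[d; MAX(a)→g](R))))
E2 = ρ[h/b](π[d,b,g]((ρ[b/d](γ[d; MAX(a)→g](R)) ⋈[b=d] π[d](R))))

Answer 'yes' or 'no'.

E1 subexpression sizes:
  R → 5
  π[d](R) → 5
  R → 5
  γ[d; MAX(a)→g](R) → 5
  ρ[b/d](γ[d; MAX(a)→g](R)) → 5
  (π[d](R) ⋈[d=b] ρ[b/d](γ[d; MAX(a)→g](R))) → 5
  ρ[h/b]((π[d](R) ⋈[d=b] ρ[b/d](γ[d; MAX(a)→g](R)))) → 5
E2 subexpression sizes:
  R → 5
  γ[d; MAX(a)→g](R) → 5
  ρ[b/d](γ[d; MAX(a)→g](R)) → 5
  R → 5
  π[d](R) → 5
  (ρ[b/d](γ[d; MAX(a)→g](R)) ⋈[b=d] π[d](R)) → 5
  π[d,b,g]((ρ[b/d](γ[d; MAX(a)→g](R)) ⋈[b=d] π[d](R))) → 5
  ρ[h/b](π[d,b,g]((ρ[b/d](γ[d; MAX(a)→g](R)) ⋈[b=d] π[d](R)))) → 5

E1 and E2 produce the same multiset:
d | h | g
1 | 1 | 5
2 | 2 | 9
3 | 3 | 2
4 | 4 | 6
6 | 6 | 7

yes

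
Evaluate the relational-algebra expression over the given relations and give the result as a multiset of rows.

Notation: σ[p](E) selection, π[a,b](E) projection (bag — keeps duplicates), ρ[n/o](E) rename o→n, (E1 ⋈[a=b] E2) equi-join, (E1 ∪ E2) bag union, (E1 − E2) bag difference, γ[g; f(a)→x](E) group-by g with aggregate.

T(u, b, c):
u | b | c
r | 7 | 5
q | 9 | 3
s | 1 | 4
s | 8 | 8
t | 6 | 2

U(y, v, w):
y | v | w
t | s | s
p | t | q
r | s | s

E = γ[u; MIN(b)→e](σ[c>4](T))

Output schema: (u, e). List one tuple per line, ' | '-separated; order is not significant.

Per-node cardinality:
  T → 5
  σ[c>4](T) → 2
  γ[u; MIN(b)→e](σ[c>4](T)) → 2

== RESULT ==
u | e
r | 7
s | 8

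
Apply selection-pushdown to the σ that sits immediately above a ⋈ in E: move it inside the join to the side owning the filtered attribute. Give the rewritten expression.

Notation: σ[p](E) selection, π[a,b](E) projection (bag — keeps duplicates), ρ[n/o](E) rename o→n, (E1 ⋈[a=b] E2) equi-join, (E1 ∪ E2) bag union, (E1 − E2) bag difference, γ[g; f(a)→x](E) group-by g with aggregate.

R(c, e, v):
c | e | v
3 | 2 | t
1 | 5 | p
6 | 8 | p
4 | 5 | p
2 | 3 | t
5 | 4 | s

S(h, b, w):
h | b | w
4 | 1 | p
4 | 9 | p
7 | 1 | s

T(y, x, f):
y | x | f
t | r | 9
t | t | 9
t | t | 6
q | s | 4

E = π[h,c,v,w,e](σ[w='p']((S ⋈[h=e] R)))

σ filters on w, owned by the left side.
E' = π[h,c,v,w,e]((σ[w='p'](S) ⋈[h=e] R))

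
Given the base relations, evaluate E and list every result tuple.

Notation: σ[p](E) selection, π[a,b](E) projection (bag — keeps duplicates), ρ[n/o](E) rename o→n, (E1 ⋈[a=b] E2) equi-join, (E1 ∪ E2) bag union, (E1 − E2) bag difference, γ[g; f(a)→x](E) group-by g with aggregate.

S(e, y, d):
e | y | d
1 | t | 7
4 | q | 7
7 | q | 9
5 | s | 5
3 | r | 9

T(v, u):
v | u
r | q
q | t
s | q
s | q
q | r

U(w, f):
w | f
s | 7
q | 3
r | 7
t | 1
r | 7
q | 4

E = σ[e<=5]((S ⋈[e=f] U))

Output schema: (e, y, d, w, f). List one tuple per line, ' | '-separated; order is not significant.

Stepwise |·|:
  S → 5
  U → 6
  (S ⋈[e=f] U) → 6
  σ[e<=5]((S ⋈[e=f] U)) → 3

== RESULT ==
e | y | d | w | f
1 | t | 7 | t | 1
3 | r | 9 | q | 3
4 | q | 7 | q | 4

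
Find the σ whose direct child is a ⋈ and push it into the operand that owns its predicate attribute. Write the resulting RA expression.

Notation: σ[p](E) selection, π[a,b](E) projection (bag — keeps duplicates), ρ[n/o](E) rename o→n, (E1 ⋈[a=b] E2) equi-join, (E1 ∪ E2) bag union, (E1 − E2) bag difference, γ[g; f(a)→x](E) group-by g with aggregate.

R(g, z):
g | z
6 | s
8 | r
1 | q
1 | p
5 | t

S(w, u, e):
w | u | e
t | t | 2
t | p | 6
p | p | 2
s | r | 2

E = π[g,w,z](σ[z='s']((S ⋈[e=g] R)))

σ filters on z, owned by the right side.
E' = π[g,w,z]((S ⋈[e=g] σ[z='s'](R)))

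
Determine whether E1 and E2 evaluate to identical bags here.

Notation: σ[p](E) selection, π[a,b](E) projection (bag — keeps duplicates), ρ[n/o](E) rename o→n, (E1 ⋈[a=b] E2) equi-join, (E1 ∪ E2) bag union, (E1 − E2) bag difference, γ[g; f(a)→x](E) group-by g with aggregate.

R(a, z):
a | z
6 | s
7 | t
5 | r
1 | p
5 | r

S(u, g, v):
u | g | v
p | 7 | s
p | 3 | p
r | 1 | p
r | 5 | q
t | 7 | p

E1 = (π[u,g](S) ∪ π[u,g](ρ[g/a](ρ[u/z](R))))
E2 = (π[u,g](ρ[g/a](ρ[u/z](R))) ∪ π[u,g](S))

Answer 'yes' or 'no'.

E1 stepwise |·|:
  S → 5
  π[u,g](S) → 5
  R → 5
  ρ[u/z](R) → 5
  ρ[g/a](ρ[u/z](R)) → 5
  π[u,g](ρ[g/a](ρ[u/z](R))) → 5
  (π[u,g](S) ∪ π[u,g](ρ[g/a](ρ[u/z](R)))) → 10
E2 stepwise |·|:
  R → 5
  ρ[u/z](R) → 5
  ρ[g/a](ρ[u/z](R)) → 5
  π[u,g](ρ[g/a](ρ[u/z](R))) → 5
  S → 5
  π[u,g](S) → 5
  (π[u,g](ρ[g/a](ρ[u/z](R))) ∪ π[u,g](S)) → 10

E1 and E2 produce the same multiset:
u | g
p | 1
p | 3
p | 7
r | 1
r | 5
r | 5
r | 5
s | 6
t | 7
t | 7

yes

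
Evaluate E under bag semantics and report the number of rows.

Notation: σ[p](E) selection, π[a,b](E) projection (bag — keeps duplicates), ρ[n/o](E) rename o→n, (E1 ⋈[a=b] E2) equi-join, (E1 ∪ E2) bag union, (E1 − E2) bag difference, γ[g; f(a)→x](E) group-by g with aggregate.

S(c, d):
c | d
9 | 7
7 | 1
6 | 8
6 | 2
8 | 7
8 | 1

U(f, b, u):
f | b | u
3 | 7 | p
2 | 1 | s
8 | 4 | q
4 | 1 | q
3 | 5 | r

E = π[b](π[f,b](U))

Row counts bottom-up:
  U → 5
  π[f,b](U) → 5
  π[b](π[f,b](U)) → 5

|E| = 5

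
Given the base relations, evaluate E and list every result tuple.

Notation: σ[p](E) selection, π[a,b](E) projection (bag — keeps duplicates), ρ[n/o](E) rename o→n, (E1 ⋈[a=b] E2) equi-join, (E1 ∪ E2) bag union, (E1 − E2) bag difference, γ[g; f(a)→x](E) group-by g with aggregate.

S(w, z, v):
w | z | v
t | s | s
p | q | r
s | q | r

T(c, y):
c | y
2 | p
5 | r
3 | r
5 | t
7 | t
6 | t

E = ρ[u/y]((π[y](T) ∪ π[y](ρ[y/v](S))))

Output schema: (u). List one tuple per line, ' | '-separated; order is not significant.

Stepwise |·|:
  T → 6
  π[y](T) → 6
  S → 3
  ρ[y/v](S) → 3
  π[y](ρ[y/v](S)) → 3
  (π[y](T) ∪ π[y](ρ[y/v](S))) → 9
  ρ[u/y]((π[y](T) ∪ π[y](ρ[y/v](S)))) → 9

== RESULT ==
u
p
r
r
r
r
s
t
t
t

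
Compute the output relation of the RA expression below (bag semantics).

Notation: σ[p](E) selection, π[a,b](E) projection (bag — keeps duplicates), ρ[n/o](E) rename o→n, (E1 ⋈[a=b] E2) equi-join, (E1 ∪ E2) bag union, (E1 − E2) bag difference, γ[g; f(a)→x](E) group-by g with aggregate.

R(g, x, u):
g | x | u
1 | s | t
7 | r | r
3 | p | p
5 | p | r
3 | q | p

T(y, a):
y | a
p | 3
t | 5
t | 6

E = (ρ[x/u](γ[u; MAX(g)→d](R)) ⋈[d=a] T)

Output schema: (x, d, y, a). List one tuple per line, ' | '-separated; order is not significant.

Per-node cardinality:
  R → 5
  γ[u; MAX(g)→d](R) → 3
  ρ[x/u](γ[u; MAX(g)→d](R)) → 3
  T → 3
  (ρ[x/u](γ[u; MAX(g)→d](R)) ⋈[d=a] T) → 1

== RESULT ==
x | d | y | a
p | 3 | p | 3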